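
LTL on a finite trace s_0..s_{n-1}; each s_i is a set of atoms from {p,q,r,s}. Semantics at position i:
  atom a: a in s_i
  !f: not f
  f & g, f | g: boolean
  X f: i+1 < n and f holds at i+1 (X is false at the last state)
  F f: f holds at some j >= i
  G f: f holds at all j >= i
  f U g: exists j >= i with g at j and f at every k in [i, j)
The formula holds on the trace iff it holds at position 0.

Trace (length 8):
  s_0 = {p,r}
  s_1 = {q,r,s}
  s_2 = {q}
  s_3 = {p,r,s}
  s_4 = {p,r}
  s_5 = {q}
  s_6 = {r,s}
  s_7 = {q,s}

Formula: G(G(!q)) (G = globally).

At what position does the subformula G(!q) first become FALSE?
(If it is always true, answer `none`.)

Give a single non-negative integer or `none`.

Answer: 0

Derivation:
s_0={p,r}: G(!q)=False !q=True q=False
s_1={q,r,s}: G(!q)=False !q=False q=True
s_2={q}: G(!q)=False !q=False q=True
s_3={p,r,s}: G(!q)=False !q=True q=False
s_4={p,r}: G(!q)=False !q=True q=False
s_5={q}: G(!q)=False !q=False q=True
s_6={r,s}: G(!q)=False !q=True q=False
s_7={q,s}: G(!q)=False !q=False q=True
G(G(!q)) holds globally = False
First violation at position 0.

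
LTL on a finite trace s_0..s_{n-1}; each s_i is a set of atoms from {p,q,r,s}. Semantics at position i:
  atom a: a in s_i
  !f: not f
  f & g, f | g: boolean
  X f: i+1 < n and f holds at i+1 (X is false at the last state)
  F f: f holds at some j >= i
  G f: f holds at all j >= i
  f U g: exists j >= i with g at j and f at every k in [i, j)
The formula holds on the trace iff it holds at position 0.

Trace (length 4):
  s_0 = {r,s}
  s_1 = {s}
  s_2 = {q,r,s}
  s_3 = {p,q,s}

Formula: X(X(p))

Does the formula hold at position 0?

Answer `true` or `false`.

Answer: false

Derivation:
s_0={r,s}: X(X(p))=False X(p)=False p=False
s_1={s}: X(X(p))=True X(p)=False p=False
s_2={q,r,s}: X(X(p))=False X(p)=True p=False
s_3={p,q,s}: X(X(p))=False X(p)=False p=True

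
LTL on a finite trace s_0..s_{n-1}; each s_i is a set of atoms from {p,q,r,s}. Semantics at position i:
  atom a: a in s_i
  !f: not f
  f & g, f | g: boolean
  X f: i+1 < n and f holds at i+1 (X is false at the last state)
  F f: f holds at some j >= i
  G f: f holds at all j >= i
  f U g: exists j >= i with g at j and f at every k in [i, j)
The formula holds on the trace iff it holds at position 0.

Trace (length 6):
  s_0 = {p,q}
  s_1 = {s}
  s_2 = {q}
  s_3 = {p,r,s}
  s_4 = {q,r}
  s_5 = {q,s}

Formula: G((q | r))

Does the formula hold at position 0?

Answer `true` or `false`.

Answer: false

Derivation:
s_0={p,q}: G((q | r))=False (q | r)=True q=True r=False
s_1={s}: G((q | r))=False (q | r)=False q=False r=False
s_2={q}: G((q | r))=True (q | r)=True q=True r=False
s_3={p,r,s}: G((q | r))=True (q | r)=True q=False r=True
s_4={q,r}: G((q | r))=True (q | r)=True q=True r=True
s_5={q,s}: G((q | r))=True (q | r)=True q=True r=False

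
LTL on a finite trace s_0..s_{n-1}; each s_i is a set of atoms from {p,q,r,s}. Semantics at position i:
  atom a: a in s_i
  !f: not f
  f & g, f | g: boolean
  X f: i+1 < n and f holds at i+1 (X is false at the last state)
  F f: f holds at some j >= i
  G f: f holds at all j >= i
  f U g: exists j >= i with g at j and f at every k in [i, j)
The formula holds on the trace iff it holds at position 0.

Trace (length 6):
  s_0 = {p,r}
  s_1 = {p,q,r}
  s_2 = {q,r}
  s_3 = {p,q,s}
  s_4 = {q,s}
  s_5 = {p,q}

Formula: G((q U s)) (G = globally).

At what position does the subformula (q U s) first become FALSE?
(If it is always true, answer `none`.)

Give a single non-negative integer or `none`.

Answer: 0

Derivation:
s_0={p,r}: (q U s)=False q=False s=False
s_1={p,q,r}: (q U s)=True q=True s=False
s_2={q,r}: (q U s)=True q=True s=False
s_3={p,q,s}: (q U s)=True q=True s=True
s_4={q,s}: (q U s)=True q=True s=True
s_5={p,q}: (q U s)=False q=True s=False
G((q U s)) holds globally = False
First violation at position 0.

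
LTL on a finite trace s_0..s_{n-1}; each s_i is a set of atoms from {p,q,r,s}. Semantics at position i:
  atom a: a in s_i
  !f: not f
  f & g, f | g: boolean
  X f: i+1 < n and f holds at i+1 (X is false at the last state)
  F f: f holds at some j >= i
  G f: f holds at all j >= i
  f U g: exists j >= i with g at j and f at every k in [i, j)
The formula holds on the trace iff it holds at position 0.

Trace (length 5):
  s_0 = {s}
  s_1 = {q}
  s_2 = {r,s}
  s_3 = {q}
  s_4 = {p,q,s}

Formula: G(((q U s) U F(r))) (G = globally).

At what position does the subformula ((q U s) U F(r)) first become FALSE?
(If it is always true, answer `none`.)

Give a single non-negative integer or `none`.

Answer: 3

Derivation:
s_0={s}: ((q U s) U F(r))=True (q U s)=True q=False s=True F(r)=True r=False
s_1={q}: ((q U s) U F(r))=True (q U s)=True q=True s=False F(r)=True r=False
s_2={r,s}: ((q U s) U F(r))=True (q U s)=True q=False s=True F(r)=True r=True
s_3={q}: ((q U s) U F(r))=False (q U s)=True q=True s=False F(r)=False r=False
s_4={p,q,s}: ((q U s) U F(r))=False (q U s)=True q=True s=True F(r)=False r=False
G(((q U s) U F(r))) holds globally = False
First violation at position 3.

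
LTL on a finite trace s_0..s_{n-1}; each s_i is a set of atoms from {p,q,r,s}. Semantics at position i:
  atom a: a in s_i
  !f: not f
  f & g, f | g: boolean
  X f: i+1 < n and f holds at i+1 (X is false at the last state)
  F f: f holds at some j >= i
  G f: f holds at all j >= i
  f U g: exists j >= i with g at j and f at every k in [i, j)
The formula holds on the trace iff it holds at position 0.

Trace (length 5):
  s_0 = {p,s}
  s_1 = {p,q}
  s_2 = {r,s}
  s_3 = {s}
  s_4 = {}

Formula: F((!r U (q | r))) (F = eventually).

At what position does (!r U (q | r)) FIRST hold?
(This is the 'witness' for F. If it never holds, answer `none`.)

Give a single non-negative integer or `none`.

s_0={p,s}: (!r U (q | r))=True !r=True r=False (q | r)=False q=False
s_1={p,q}: (!r U (q | r))=True !r=True r=False (q | r)=True q=True
s_2={r,s}: (!r U (q | r))=True !r=False r=True (q | r)=True q=False
s_3={s}: (!r U (q | r))=False !r=True r=False (q | r)=False q=False
s_4={}: (!r U (q | r))=False !r=True r=False (q | r)=False q=False
F((!r U (q | r))) holds; first witness at position 0.

Answer: 0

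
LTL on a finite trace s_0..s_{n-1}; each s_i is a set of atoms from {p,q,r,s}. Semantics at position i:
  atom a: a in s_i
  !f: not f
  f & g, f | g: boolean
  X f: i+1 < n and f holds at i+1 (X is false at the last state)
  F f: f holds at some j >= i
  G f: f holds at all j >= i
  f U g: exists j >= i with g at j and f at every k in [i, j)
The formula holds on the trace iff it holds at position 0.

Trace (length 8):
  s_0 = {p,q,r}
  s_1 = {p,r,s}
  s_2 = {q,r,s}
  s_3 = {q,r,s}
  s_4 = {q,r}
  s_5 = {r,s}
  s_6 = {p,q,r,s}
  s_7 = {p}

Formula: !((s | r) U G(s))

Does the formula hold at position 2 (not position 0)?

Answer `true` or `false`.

s_0={p,q,r}: !((s | r) U G(s))=True ((s | r) U G(s))=False (s | r)=True s=False r=True G(s)=False
s_1={p,r,s}: !((s | r) U G(s))=True ((s | r) U G(s))=False (s | r)=True s=True r=True G(s)=False
s_2={q,r,s}: !((s | r) U G(s))=True ((s | r) U G(s))=False (s | r)=True s=True r=True G(s)=False
s_3={q,r,s}: !((s | r) U G(s))=True ((s | r) U G(s))=False (s | r)=True s=True r=True G(s)=False
s_4={q,r}: !((s | r) U G(s))=True ((s | r) U G(s))=False (s | r)=True s=False r=True G(s)=False
s_5={r,s}: !((s | r) U G(s))=True ((s | r) U G(s))=False (s | r)=True s=True r=True G(s)=False
s_6={p,q,r,s}: !((s | r) U G(s))=True ((s | r) U G(s))=False (s | r)=True s=True r=True G(s)=False
s_7={p}: !((s | r) U G(s))=True ((s | r) U G(s))=False (s | r)=False s=False r=False G(s)=False
Evaluating at position 2: result = True

Answer: true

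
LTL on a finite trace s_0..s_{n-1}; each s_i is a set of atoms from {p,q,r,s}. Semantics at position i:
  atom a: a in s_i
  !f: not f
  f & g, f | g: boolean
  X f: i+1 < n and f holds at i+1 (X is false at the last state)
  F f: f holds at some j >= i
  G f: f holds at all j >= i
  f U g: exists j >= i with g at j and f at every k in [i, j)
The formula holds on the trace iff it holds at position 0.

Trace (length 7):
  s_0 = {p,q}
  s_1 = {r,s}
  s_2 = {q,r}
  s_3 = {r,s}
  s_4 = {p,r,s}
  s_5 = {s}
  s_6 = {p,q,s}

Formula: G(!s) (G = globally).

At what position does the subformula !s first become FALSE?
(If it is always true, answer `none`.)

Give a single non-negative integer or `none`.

Answer: 1

Derivation:
s_0={p,q}: !s=True s=False
s_1={r,s}: !s=False s=True
s_2={q,r}: !s=True s=False
s_3={r,s}: !s=False s=True
s_4={p,r,s}: !s=False s=True
s_5={s}: !s=False s=True
s_6={p,q,s}: !s=False s=True
G(!s) holds globally = False
First violation at position 1.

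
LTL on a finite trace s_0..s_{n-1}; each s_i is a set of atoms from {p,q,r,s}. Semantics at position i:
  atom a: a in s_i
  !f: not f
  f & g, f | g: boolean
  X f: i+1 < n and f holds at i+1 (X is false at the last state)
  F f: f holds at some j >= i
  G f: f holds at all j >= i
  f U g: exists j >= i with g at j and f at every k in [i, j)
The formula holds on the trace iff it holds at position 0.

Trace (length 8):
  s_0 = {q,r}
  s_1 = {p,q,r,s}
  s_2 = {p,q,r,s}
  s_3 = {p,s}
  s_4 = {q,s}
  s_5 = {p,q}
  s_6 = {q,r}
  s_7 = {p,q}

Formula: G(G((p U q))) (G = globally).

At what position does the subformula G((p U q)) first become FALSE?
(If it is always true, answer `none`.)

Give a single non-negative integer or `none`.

Answer: none

Derivation:
s_0={q,r}: G((p U q))=True (p U q)=True p=False q=True
s_1={p,q,r,s}: G((p U q))=True (p U q)=True p=True q=True
s_2={p,q,r,s}: G((p U q))=True (p U q)=True p=True q=True
s_3={p,s}: G((p U q))=True (p U q)=True p=True q=False
s_4={q,s}: G((p U q))=True (p U q)=True p=False q=True
s_5={p,q}: G((p U q))=True (p U q)=True p=True q=True
s_6={q,r}: G((p U q))=True (p U q)=True p=False q=True
s_7={p,q}: G((p U q))=True (p U q)=True p=True q=True
G(G((p U q))) holds globally = True
No violation — formula holds at every position.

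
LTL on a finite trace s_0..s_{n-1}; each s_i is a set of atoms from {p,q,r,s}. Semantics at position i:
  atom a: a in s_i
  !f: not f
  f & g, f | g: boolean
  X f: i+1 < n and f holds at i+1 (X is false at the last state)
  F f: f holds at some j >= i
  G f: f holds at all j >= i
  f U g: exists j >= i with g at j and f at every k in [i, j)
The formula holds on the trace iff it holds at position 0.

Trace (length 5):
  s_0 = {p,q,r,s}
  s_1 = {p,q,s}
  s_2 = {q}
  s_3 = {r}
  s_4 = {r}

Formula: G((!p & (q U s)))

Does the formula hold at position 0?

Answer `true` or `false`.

Answer: false

Derivation:
s_0={p,q,r,s}: G((!p & (q U s)))=False (!p & (q U s))=False !p=False p=True (q U s)=True q=True s=True
s_1={p,q,s}: G((!p & (q U s)))=False (!p & (q U s))=False !p=False p=True (q U s)=True q=True s=True
s_2={q}: G((!p & (q U s)))=False (!p & (q U s))=False !p=True p=False (q U s)=False q=True s=False
s_3={r}: G((!p & (q U s)))=False (!p & (q U s))=False !p=True p=False (q U s)=False q=False s=False
s_4={r}: G((!p & (q U s)))=False (!p & (q U s))=False !p=True p=False (q U s)=False q=False s=False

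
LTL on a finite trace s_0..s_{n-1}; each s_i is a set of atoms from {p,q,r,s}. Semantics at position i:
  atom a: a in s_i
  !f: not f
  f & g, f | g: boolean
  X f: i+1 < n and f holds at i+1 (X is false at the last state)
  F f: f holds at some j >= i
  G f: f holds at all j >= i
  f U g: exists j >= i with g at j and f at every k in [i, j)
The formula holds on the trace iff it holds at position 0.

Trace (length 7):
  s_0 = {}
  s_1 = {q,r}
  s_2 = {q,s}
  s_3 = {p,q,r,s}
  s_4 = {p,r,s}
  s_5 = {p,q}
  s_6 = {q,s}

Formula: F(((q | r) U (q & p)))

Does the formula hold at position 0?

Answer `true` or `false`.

Answer: true

Derivation:
s_0={}: F(((q | r) U (q & p)))=True ((q | r) U (q & p))=False (q | r)=False q=False r=False (q & p)=False p=False
s_1={q,r}: F(((q | r) U (q & p)))=True ((q | r) U (q & p))=True (q | r)=True q=True r=True (q & p)=False p=False
s_2={q,s}: F(((q | r) U (q & p)))=True ((q | r) U (q & p))=True (q | r)=True q=True r=False (q & p)=False p=False
s_3={p,q,r,s}: F(((q | r) U (q & p)))=True ((q | r) U (q & p))=True (q | r)=True q=True r=True (q & p)=True p=True
s_4={p,r,s}: F(((q | r) U (q & p)))=True ((q | r) U (q & p))=True (q | r)=True q=False r=True (q & p)=False p=True
s_5={p,q}: F(((q | r) U (q & p)))=True ((q | r) U (q & p))=True (q | r)=True q=True r=False (q & p)=True p=True
s_6={q,s}: F(((q | r) U (q & p)))=False ((q | r) U (q & p))=False (q | r)=True q=True r=False (q & p)=False p=False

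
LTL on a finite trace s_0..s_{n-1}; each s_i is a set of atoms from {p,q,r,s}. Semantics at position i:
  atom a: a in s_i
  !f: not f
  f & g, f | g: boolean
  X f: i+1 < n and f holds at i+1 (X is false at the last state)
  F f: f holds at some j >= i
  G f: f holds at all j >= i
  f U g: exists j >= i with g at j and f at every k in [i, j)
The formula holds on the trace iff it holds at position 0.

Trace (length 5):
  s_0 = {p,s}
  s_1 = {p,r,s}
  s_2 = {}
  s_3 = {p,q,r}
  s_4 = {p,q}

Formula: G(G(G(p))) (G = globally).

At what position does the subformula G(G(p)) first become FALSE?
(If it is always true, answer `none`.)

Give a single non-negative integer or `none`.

s_0={p,s}: G(G(p))=False G(p)=False p=True
s_1={p,r,s}: G(G(p))=False G(p)=False p=True
s_2={}: G(G(p))=False G(p)=False p=False
s_3={p,q,r}: G(G(p))=True G(p)=True p=True
s_4={p,q}: G(G(p))=True G(p)=True p=True
G(G(G(p))) holds globally = False
First violation at position 0.

Answer: 0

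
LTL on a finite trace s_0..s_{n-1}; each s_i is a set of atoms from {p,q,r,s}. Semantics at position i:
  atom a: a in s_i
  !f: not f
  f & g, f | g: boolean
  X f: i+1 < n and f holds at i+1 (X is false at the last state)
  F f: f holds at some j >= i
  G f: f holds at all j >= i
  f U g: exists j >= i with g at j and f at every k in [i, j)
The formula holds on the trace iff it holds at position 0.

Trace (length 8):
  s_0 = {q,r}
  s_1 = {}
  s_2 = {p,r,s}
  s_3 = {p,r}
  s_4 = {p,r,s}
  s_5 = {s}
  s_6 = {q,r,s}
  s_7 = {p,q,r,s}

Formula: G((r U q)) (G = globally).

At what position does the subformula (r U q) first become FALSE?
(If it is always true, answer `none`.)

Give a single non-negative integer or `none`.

s_0={q,r}: (r U q)=True r=True q=True
s_1={}: (r U q)=False r=False q=False
s_2={p,r,s}: (r U q)=False r=True q=False
s_3={p,r}: (r U q)=False r=True q=False
s_4={p,r,s}: (r U q)=False r=True q=False
s_5={s}: (r U q)=False r=False q=False
s_6={q,r,s}: (r U q)=True r=True q=True
s_7={p,q,r,s}: (r U q)=True r=True q=True
G((r U q)) holds globally = False
First violation at position 1.

Answer: 1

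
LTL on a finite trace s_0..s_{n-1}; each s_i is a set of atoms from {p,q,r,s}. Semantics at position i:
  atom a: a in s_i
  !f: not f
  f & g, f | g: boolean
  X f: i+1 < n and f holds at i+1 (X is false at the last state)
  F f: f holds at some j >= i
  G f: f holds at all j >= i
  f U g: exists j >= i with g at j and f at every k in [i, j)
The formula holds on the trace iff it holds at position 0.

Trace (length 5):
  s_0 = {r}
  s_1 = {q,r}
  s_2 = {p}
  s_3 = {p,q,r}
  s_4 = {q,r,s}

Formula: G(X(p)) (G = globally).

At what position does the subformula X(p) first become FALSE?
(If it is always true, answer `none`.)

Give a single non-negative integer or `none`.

Answer: 0

Derivation:
s_0={r}: X(p)=False p=False
s_1={q,r}: X(p)=True p=False
s_2={p}: X(p)=True p=True
s_3={p,q,r}: X(p)=False p=True
s_4={q,r,s}: X(p)=False p=False
G(X(p)) holds globally = False
First violation at position 0.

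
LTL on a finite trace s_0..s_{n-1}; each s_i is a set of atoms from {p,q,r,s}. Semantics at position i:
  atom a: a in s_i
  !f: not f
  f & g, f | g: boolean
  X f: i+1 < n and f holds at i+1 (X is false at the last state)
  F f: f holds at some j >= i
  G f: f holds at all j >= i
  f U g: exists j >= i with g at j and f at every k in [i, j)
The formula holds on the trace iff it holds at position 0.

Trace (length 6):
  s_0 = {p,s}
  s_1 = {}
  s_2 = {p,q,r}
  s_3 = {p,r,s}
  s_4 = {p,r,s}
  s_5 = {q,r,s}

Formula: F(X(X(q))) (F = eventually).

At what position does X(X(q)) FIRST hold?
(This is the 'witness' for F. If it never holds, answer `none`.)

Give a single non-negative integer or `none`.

s_0={p,s}: X(X(q))=True X(q)=False q=False
s_1={}: X(X(q))=False X(q)=True q=False
s_2={p,q,r}: X(X(q))=False X(q)=False q=True
s_3={p,r,s}: X(X(q))=True X(q)=False q=False
s_4={p,r,s}: X(X(q))=False X(q)=True q=False
s_5={q,r,s}: X(X(q))=False X(q)=False q=True
F(X(X(q))) holds; first witness at position 0.

Answer: 0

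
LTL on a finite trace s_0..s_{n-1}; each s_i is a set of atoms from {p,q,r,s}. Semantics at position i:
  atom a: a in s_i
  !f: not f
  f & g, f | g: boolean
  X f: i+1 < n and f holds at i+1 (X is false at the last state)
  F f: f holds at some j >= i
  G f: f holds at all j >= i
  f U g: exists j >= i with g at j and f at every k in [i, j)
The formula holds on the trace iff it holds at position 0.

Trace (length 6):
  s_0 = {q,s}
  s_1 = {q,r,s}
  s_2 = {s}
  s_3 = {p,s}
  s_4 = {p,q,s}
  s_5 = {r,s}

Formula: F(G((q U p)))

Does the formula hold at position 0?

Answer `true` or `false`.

Answer: false

Derivation:
s_0={q,s}: F(G((q U p)))=False G((q U p))=False (q U p)=False q=True p=False
s_1={q,r,s}: F(G((q U p)))=False G((q U p))=False (q U p)=False q=True p=False
s_2={s}: F(G((q U p)))=False G((q U p))=False (q U p)=False q=False p=False
s_3={p,s}: F(G((q U p)))=False G((q U p))=False (q U p)=True q=False p=True
s_4={p,q,s}: F(G((q U p)))=False G((q U p))=False (q U p)=True q=True p=True
s_5={r,s}: F(G((q U p)))=False G((q U p))=False (q U p)=False q=False p=False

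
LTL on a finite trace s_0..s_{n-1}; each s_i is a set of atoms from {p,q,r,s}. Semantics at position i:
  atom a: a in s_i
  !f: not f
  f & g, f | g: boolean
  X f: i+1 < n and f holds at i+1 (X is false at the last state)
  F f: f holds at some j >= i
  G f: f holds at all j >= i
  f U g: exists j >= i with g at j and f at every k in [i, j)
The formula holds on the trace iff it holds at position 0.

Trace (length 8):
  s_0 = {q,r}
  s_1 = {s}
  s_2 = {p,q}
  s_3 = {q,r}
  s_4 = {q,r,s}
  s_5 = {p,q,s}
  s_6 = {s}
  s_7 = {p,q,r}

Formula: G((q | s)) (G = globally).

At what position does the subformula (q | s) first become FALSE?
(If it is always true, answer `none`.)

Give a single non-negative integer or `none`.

Answer: none

Derivation:
s_0={q,r}: (q | s)=True q=True s=False
s_1={s}: (q | s)=True q=False s=True
s_2={p,q}: (q | s)=True q=True s=False
s_3={q,r}: (q | s)=True q=True s=False
s_4={q,r,s}: (q | s)=True q=True s=True
s_5={p,q,s}: (q | s)=True q=True s=True
s_6={s}: (q | s)=True q=False s=True
s_7={p,q,r}: (q | s)=True q=True s=False
G((q | s)) holds globally = True
No violation — formula holds at every position.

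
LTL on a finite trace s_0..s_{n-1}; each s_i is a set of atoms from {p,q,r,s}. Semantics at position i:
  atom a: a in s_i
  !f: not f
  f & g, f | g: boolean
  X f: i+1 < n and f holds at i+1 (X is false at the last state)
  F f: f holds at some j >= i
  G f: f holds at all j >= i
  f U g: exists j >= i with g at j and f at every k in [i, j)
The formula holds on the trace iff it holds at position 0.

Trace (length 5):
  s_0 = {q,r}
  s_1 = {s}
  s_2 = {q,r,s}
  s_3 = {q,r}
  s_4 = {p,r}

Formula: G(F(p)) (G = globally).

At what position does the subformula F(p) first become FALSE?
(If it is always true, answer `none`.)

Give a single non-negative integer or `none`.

Answer: none

Derivation:
s_0={q,r}: F(p)=True p=False
s_1={s}: F(p)=True p=False
s_2={q,r,s}: F(p)=True p=False
s_3={q,r}: F(p)=True p=False
s_4={p,r}: F(p)=True p=True
G(F(p)) holds globally = True
No violation — formula holds at every position.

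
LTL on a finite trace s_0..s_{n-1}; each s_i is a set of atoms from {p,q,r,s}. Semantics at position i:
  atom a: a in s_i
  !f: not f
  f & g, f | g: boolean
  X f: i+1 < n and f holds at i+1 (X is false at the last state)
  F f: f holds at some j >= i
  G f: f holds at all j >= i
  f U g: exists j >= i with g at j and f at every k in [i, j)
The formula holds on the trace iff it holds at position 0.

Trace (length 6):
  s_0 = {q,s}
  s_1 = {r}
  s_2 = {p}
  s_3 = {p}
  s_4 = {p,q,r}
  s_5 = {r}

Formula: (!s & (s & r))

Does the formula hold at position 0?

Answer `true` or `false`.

s_0={q,s}: (!s & (s & r))=False !s=False s=True (s & r)=False r=False
s_1={r}: (!s & (s & r))=False !s=True s=False (s & r)=False r=True
s_2={p}: (!s & (s & r))=False !s=True s=False (s & r)=False r=False
s_3={p}: (!s & (s & r))=False !s=True s=False (s & r)=False r=False
s_4={p,q,r}: (!s & (s & r))=False !s=True s=False (s & r)=False r=True
s_5={r}: (!s & (s & r))=False !s=True s=False (s & r)=False r=True

Answer: false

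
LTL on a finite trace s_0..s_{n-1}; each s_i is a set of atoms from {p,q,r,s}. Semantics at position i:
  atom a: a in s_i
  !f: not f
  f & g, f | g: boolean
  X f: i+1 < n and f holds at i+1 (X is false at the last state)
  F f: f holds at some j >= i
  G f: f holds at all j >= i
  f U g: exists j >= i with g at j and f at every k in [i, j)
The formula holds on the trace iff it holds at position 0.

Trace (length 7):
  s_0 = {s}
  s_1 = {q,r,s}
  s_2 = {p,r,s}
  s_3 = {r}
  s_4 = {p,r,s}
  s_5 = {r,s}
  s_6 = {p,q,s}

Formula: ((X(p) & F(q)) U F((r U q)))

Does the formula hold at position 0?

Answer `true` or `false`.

s_0={s}: ((X(p) & F(q)) U F((r U q)))=True (X(p) & F(q))=False X(p)=False p=False F(q)=True q=False F((r U q))=True (r U q)=False r=False
s_1={q,r,s}: ((X(p) & F(q)) U F((r U q)))=True (X(p) & F(q))=True X(p)=True p=False F(q)=True q=True F((r U q))=True (r U q)=True r=True
s_2={p,r,s}: ((X(p) & F(q)) U F((r U q)))=True (X(p) & F(q))=False X(p)=False p=True F(q)=True q=False F((r U q))=True (r U q)=True r=True
s_3={r}: ((X(p) & F(q)) U F((r U q)))=True (X(p) & F(q))=True X(p)=True p=False F(q)=True q=False F((r U q))=True (r U q)=True r=True
s_4={p,r,s}: ((X(p) & F(q)) U F((r U q)))=True (X(p) & F(q))=False X(p)=False p=True F(q)=True q=False F((r U q))=True (r U q)=True r=True
s_5={r,s}: ((X(p) & F(q)) U F((r U q)))=True (X(p) & F(q))=True X(p)=True p=False F(q)=True q=False F((r U q))=True (r U q)=True r=True
s_6={p,q,s}: ((X(p) & F(q)) U F((r U q)))=True (X(p) & F(q))=False X(p)=False p=True F(q)=True q=True F((r U q))=True (r U q)=True r=False

Answer: true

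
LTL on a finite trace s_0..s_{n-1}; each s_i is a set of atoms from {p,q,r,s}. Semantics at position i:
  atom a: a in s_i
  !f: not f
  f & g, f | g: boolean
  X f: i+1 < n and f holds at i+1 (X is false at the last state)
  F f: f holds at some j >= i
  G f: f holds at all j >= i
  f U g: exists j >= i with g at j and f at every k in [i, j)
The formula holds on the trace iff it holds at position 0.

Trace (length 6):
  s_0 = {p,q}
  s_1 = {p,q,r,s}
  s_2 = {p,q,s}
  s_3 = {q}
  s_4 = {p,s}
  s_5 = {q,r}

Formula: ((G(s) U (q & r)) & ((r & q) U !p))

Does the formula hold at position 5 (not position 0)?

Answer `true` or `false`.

s_0={p,q}: ((G(s) U (q & r)) & ((r & q) U !p))=False (G(s) U (q & r))=False G(s)=False s=False (q & r)=False q=True r=False ((r & q) U !p)=False (r & q)=False !p=False p=True
s_1={p,q,r,s}: ((G(s) U (q & r)) & ((r & q) U !p))=False (G(s) U (q & r))=True G(s)=False s=True (q & r)=True q=True r=True ((r & q) U !p)=False (r & q)=True !p=False p=True
s_2={p,q,s}: ((G(s) U (q & r)) & ((r & q) U !p))=False (G(s) U (q & r))=False G(s)=False s=True (q & r)=False q=True r=False ((r & q) U !p)=False (r & q)=False !p=False p=True
s_3={q}: ((G(s) U (q & r)) & ((r & q) U !p))=False (G(s) U (q & r))=False G(s)=False s=False (q & r)=False q=True r=False ((r & q) U !p)=True (r & q)=False !p=True p=False
s_4={p,s}: ((G(s) U (q & r)) & ((r & q) U !p))=False (G(s) U (q & r))=False G(s)=False s=True (q & r)=False q=False r=False ((r & q) U !p)=False (r & q)=False !p=False p=True
s_5={q,r}: ((G(s) U (q & r)) & ((r & q) U !p))=True (G(s) U (q & r))=True G(s)=False s=False (q & r)=True q=True r=True ((r & q) U !p)=True (r & q)=True !p=True p=False
Evaluating at position 5: result = True

Answer: true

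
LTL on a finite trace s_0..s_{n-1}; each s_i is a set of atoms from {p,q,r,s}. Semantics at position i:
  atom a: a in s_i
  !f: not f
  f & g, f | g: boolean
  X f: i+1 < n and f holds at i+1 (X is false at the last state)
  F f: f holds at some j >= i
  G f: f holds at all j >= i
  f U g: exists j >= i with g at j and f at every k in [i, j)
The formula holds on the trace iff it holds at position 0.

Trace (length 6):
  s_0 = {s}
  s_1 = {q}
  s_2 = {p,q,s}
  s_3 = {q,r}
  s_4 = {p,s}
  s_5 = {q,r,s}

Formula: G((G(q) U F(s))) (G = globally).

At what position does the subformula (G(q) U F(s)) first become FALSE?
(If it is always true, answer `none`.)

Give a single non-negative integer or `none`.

Answer: none

Derivation:
s_0={s}: (G(q) U F(s))=True G(q)=False q=False F(s)=True s=True
s_1={q}: (G(q) U F(s))=True G(q)=False q=True F(s)=True s=False
s_2={p,q,s}: (G(q) U F(s))=True G(q)=False q=True F(s)=True s=True
s_3={q,r}: (G(q) U F(s))=True G(q)=False q=True F(s)=True s=False
s_4={p,s}: (G(q) U F(s))=True G(q)=False q=False F(s)=True s=True
s_5={q,r,s}: (G(q) U F(s))=True G(q)=True q=True F(s)=True s=True
G((G(q) U F(s))) holds globally = True
No violation — formula holds at every position.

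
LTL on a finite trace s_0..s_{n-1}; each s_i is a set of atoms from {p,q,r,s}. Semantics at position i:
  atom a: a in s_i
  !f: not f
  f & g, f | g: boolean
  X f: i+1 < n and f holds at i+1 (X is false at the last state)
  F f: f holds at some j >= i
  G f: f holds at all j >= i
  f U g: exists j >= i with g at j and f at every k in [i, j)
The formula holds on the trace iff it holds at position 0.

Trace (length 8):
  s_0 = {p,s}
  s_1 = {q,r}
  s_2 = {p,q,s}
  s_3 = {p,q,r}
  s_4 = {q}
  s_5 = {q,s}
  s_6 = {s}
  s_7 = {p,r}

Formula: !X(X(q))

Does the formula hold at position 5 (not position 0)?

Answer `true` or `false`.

Answer: true

Derivation:
s_0={p,s}: !X(X(q))=False X(X(q))=True X(q)=True q=False
s_1={q,r}: !X(X(q))=False X(X(q))=True X(q)=True q=True
s_2={p,q,s}: !X(X(q))=False X(X(q))=True X(q)=True q=True
s_3={p,q,r}: !X(X(q))=False X(X(q))=True X(q)=True q=True
s_4={q}: !X(X(q))=True X(X(q))=False X(q)=True q=True
s_5={q,s}: !X(X(q))=True X(X(q))=False X(q)=False q=True
s_6={s}: !X(X(q))=True X(X(q))=False X(q)=False q=False
s_7={p,r}: !X(X(q))=True X(X(q))=False X(q)=False q=False
Evaluating at position 5: result = True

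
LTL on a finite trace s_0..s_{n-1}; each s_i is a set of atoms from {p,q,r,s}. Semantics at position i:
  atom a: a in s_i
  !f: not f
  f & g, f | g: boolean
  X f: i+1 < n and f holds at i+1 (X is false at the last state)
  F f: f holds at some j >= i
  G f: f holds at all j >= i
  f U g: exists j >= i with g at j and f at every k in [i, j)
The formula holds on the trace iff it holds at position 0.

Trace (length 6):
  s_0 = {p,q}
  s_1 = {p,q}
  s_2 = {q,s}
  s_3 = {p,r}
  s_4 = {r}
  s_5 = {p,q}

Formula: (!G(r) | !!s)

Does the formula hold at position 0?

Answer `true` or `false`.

s_0={p,q}: (!G(r) | !!s)=True !G(r)=True G(r)=False r=False !!s=False !s=True s=False
s_1={p,q}: (!G(r) | !!s)=True !G(r)=True G(r)=False r=False !!s=False !s=True s=False
s_2={q,s}: (!G(r) | !!s)=True !G(r)=True G(r)=False r=False !!s=True !s=False s=True
s_3={p,r}: (!G(r) | !!s)=True !G(r)=True G(r)=False r=True !!s=False !s=True s=False
s_4={r}: (!G(r) | !!s)=True !G(r)=True G(r)=False r=True !!s=False !s=True s=False
s_5={p,q}: (!G(r) | !!s)=True !G(r)=True G(r)=False r=False !!s=False !s=True s=False

Answer: true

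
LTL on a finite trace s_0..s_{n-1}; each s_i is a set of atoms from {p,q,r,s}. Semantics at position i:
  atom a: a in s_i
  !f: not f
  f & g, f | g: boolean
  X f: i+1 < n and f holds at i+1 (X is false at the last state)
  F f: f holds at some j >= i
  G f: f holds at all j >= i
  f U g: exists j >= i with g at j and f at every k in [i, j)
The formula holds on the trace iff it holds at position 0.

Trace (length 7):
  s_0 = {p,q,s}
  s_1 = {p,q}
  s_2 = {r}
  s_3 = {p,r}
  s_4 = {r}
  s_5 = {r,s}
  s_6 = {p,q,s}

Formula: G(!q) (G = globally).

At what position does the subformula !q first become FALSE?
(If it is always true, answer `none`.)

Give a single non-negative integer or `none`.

s_0={p,q,s}: !q=False q=True
s_1={p,q}: !q=False q=True
s_2={r}: !q=True q=False
s_3={p,r}: !q=True q=False
s_4={r}: !q=True q=False
s_5={r,s}: !q=True q=False
s_6={p,q,s}: !q=False q=True
G(!q) holds globally = False
First violation at position 0.

Answer: 0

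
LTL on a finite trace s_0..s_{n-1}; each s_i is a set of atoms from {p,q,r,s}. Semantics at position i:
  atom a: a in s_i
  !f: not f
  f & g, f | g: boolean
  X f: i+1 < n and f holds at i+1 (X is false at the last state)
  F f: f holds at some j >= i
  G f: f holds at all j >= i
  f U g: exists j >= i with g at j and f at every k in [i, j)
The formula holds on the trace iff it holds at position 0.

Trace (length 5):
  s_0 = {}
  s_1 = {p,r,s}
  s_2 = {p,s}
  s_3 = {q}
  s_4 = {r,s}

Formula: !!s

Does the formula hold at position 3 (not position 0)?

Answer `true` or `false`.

Answer: false

Derivation:
s_0={}: !!s=False !s=True s=False
s_1={p,r,s}: !!s=True !s=False s=True
s_2={p,s}: !!s=True !s=False s=True
s_3={q}: !!s=False !s=True s=False
s_4={r,s}: !!s=True !s=False s=True
Evaluating at position 3: result = False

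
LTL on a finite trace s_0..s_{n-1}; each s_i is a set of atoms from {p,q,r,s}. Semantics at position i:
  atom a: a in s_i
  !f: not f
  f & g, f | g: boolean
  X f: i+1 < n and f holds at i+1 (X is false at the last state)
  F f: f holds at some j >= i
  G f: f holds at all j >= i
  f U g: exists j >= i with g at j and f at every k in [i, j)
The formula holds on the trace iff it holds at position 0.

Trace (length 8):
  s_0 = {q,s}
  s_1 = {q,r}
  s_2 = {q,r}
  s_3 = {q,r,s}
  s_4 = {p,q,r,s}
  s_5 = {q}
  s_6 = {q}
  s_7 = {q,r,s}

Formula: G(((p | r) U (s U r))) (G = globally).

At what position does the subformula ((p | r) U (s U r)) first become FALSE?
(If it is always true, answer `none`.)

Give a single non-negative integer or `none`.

Answer: 5

Derivation:
s_0={q,s}: ((p | r) U (s U r))=True (p | r)=False p=False r=False (s U r)=True s=True
s_1={q,r}: ((p | r) U (s U r))=True (p | r)=True p=False r=True (s U r)=True s=False
s_2={q,r}: ((p | r) U (s U r))=True (p | r)=True p=False r=True (s U r)=True s=False
s_3={q,r,s}: ((p | r) U (s U r))=True (p | r)=True p=False r=True (s U r)=True s=True
s_4={p,q,r,s}: ((p | r) U (s U r))=True (p | r)=True p=True r=True (s U r)=True s=True
s_5={q}: ((p | r) U (s U r))=False (p | r)=False p=False r=False (s U r)=False s=False
s_6={q}: ((p | r) U (s U r))=False (p | r)=False p=False r=False (s U r)=False s=False
s_7={q,r,s}: ((p | r) U (s U r))=True (p | r)=True p=False r=True (s U r)=True s=True
G(((p | r) U (s U r))) holds globally = False
First violation at position 5.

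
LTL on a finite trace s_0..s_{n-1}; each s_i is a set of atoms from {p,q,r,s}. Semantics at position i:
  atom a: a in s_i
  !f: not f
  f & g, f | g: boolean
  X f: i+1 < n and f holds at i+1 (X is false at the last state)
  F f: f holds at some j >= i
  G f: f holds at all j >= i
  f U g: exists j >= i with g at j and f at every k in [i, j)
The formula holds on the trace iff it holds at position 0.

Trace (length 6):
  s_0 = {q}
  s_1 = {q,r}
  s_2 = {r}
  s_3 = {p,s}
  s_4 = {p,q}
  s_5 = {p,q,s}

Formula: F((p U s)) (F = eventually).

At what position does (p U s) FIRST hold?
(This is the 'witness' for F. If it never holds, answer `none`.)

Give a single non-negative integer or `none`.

Answer: 3

Derivation:
s_0={q}: (p U s)=False p=False s=False
s_1={q,r}: (p U s)=False p=False s=False
s_2={r}: (p U s)=False p=False s=False
s_3={p,s}: (p U s)=True p=True s=True
s_4={p,q}: (p U s)=True p=True s=False
s_5={p,q,s}: (p U s)=True p=True s=True
F((p U s)) holds; first witness at position 3.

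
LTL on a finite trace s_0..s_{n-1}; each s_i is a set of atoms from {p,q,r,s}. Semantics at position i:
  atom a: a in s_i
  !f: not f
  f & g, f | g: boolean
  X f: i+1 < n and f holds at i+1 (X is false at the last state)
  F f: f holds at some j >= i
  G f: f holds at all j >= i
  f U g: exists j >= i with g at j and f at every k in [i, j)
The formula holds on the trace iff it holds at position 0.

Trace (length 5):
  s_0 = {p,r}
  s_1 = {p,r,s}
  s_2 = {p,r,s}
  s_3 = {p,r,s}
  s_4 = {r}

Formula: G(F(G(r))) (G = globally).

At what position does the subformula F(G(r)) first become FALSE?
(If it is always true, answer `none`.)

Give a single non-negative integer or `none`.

s_0={p,r}: F(G(r))=True G(r)=True r=True
s_1={p,r,s}: F(G(r))=True G(r)=True r=True
s_2={p,r,s}: F(G(r))=True G(r)=True r=True
s_3={p,r,s}: F(G(r))=True G(r)=True r=True
s_4={r}: F(G(r))=True G(r)=True r=True
G(F(G(r))) holds globally = True
No violation — formula holds at every position.

Answer: none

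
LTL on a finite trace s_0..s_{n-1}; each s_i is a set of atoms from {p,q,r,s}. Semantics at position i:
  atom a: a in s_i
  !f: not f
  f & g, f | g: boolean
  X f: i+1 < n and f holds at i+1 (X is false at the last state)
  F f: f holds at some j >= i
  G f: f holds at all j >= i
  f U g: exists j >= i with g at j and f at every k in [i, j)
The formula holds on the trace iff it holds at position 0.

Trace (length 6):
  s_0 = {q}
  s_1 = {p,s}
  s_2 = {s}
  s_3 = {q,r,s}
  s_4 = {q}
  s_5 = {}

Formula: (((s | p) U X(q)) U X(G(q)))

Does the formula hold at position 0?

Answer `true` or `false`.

Answer: false

Derivation:
s_0={q}: (((s | p) U X(q)) U X(G(q)))=False ((s | p) U X(q))=False (s | p)=False s=False p=False X(q)=False q=True X(G(q))=False G(q)=False
s_1={p,s}: (((s | p) U X(q)) U X(G(q)))=False ((s | p) U X(q))=True (s | p)=True s=True p=True X(q)=False q=False X(G(q))=False G(q)=False
s_2={s}: (((s | p) U X(q)) U X(G(q)))=False ((s | p) U X(q))=True (s | p)=True s=True p=False X(q)=True q=False X(G(q))=False G(q)=False
s_3={q,r,s}: (((s | p) U X(q)) U X(G(q)))=False ((s | p) U X(q))=True (s | p)=True s=True p=False X(q)=True q=True X(G(q))=False G(q)=False
s_4={q}: (((s | p) U X(q)) U X(G(q)))=False ((s | p) U X(q))=False (s | p)=False s=False p=False X(q)=False q=True X(G(q))=False G(q)=False
s_5={}: (((s | p) U X(q)) U X(G(q)))=False ((s | p) U X(q))=False (s | p)=False s=False p=False X(q)=False q=False X(G(q))=False G(q)=False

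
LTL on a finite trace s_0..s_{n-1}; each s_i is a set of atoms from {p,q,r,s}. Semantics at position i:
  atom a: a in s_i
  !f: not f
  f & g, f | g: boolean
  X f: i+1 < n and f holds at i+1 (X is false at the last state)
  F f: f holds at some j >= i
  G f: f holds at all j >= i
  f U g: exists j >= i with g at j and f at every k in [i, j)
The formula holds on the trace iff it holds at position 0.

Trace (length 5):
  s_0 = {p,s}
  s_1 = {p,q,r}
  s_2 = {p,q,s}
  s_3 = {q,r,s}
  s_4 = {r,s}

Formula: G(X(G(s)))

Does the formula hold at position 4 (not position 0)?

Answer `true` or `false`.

Answer: false

Derivation:
s_0={p,s}: G(X(G(s)))=False X(G(s))=False G(s)=False s=True
s_1={p,q,r}: G(X(G(s)))=False X(G(s))=True G(s)=False s=False
s_2={p,q,s}: G(X(G(s)))=False X(G(s))=True G(s)=True s=True
s_3={q,r,s}: G(X(G(s)))=False X(G(s))=True G(s)=True s=True
s_4={r,s}: G(X(G(s)))=False X(G(s))=False G(s)=True s=True
Evaluating at position 4: result = False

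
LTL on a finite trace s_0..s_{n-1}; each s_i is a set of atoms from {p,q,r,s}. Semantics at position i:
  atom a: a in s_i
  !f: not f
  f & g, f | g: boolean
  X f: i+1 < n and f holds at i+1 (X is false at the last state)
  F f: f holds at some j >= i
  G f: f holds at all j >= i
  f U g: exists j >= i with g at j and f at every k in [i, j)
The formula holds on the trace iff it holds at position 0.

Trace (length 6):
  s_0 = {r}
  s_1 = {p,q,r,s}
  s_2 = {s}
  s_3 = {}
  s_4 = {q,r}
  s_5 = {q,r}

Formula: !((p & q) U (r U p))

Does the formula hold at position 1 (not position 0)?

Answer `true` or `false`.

s_0={r}: !((p & q) U (r U p))=False ((p & q) U (r U p))=True (p & q)=False p=False q=False (r U p)=True r=True
s_1={p,q,r,s}: !((p & q) U (r U p))=False ((p & q) U (r U p))=True (p & q)=True p=True q=True (r U p)=True r=True
s_2={s}: !((p & q) U (r U p))=True ((p & q) U (r U p))=False (p & q)=False p=False q=False (r U p)=False r=False
s_3={}: !((p & q) U (r U p))=True ((p & q) U (r U p))=False (p & q)=False p=False q=False (r U p)=False r=False
s_4={q,r}: !((p & q) U (r U p))=True ((p & q) U (r U p))=False (p & q)=False p=False q=True (r U p)=False r=True
s_5={q,r}: !((p & q) U (r U p))=True ((p & q) U (r U p))=False (p & q)=False p=False q=True (r U p)=False r=True
Evaluating at position 1: result = False

Answer: false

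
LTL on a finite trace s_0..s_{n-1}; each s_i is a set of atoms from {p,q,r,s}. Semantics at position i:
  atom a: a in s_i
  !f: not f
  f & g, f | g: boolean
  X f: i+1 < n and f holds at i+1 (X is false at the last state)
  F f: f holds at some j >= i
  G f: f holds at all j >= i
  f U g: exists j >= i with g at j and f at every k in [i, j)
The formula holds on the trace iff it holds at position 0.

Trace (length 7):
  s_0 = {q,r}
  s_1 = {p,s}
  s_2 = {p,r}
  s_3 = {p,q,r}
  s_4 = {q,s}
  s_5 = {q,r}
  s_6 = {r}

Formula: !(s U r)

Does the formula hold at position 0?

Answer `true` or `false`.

s_0={q,r}: !(s U r)=False (s U r)=True s=False r=True
s_1={p,s}: !(s U r)=False (s U r)=True s=True r=False
s_2={p,r}: !(s U r)=False (s U r)=True s=False r=True
s_3={p,q,r}: !(s U r)=False (s U r)=True s=False r=True
s_4={q,s}: !(s U r)=False (s U r)=True s=True r=False
s_5={q,r}: !(s U r)=False (s U r)=True s=False r=True
s_6={r}: !(s U r)=False (s U r)=True s=False r=True

Answer: false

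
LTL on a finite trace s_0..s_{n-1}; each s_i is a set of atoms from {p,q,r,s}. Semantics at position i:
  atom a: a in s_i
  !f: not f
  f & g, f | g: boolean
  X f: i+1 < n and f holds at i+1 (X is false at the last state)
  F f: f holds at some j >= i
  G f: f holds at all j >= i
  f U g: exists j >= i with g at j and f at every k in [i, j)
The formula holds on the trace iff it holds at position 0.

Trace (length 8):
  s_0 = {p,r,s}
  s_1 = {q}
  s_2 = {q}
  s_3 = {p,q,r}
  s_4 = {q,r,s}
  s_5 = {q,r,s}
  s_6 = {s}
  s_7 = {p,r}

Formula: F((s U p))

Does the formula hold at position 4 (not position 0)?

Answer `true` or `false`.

Answer: true

Derivation:
s_0={p,r,s}: F((s U p))=True (s U p)=True s=True p=True
s_1={q}: F((s U p))=True (s U p)=False s=False p=False
s_2={q}: F((s U p))=True (s U p)=False s=False p=False
s_3={p,q,r}: F((s U p))=True (s U p)=True s=False p=True
s_4={q,r,s}: F((s U p))=True (s U p)=True s=True p=False
s_5={q,r,s}: F((s U p))=True (s U p)=True s=True p=False
s_6={s}: F((s U p))=True (s U p)=True s=True p=False
s_7={p,r}: F((s U p))=True (s U p)=True s=False p=True
Evaluating at position 4: result = True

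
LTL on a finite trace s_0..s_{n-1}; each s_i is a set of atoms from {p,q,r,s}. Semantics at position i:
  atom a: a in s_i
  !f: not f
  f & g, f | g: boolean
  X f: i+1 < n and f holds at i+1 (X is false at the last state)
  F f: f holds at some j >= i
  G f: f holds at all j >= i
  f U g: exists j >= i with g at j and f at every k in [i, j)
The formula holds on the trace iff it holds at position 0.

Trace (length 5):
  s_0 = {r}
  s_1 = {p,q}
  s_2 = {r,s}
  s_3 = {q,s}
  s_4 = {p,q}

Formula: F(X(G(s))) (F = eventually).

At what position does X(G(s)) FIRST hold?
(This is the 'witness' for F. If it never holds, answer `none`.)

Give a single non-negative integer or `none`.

s_0={r}: X(G(s))=False G(s)=False s=False
s_1={p,q}: X(G(s))=False G(s)=False s=False
s_2={r,s}: X(G(s))=False G(s)=False s=True
s_3={q,s}: X(G(s))=False G(s)=False s=True
s_4={p,q}: X(G(s))=False G(s)=False s=False
F(X(G(s))) does not hold (no witness exists).

Answer: none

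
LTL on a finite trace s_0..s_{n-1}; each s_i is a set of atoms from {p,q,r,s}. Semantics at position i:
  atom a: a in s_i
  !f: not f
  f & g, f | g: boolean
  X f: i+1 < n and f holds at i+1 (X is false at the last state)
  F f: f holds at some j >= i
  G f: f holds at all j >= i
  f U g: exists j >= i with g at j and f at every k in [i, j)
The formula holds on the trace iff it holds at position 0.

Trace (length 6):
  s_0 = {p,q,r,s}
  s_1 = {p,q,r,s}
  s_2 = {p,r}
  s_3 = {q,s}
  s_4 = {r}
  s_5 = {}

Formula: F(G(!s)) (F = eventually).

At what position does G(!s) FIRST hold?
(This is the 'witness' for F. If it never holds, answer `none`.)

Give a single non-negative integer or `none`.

Answer: 4

Derivation:
s_0={p,q,r,s}: G(!s)=False !s=False s=True
s_1={p,q,r,s}: G(!s)=False !s=False s=True
s_2={p,r}: G(!s)=False !s=True s=False
s_3={q,s}: G(!s)=False !s=False s=True
s_4={r}: G(!s)=True !s=True s=False
s_5={}: G(!s)=True !s=True s=False
F(G(!s)) holds; first witness at position 4.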